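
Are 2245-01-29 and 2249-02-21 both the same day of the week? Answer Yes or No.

Yes

From Jan 29, 2245 to Feb 21, 2249 is 1484 days.
1484 mod 7 = 0, so they are the same weekday.
(Jan 29, 2245 is a Wednesday; Feb 21, 2249 is a Wednesday.)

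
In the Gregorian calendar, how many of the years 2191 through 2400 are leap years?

Multiples of 4 in [2191,2400]: 53.
Of those, multiples of 100: 3 (not leap unless ÷400).
Multiples of 400: 1.
Leap years = 53 − 3 + 1 = 51.

51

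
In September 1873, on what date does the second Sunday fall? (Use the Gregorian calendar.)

September 1, 1873 is a Monday.
The first Sunday is therefore September 7 (6 days later).
The second Sunday is 7 + 1×7 = September 14.

September 14, 1873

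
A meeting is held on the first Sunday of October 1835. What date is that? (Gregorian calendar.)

October 4, 1835

October 1, 1835 is a Thursday.
The first Sunday is therefore October 4 (3 days later).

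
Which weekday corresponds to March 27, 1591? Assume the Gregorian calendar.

Doomsday rule: the anchor day for the 1500s is Wednesday. For year 91: 91÷12 = 7 r 7, and 7÷4 = 1, so 7+7+1 = 15.
Wednesday + 15 ≡ Thursday — that's 1591's doomsday.
In March the doomsday date is Mar 14.
Mar 27 is 13 days after Mar 14; 13 mod 7 = 6, so Thursday + 6 = Wednesday.

Wednesday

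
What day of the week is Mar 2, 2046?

Friday

January 1, 2046 is a Monday.
Jan 1, 2046 → Feb 1, 2046: 31 days (January has 31).
Feb 1, 2046 → Mar 1, 2046: 28 days (February has 28).
Mar 1, 2046 → Mar 2, 2046: 1 days.
Total: 60 days.
60 mod 7 = 4, so Monday + 4 = Friday.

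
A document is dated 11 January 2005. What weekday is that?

January 1, 2005 is a Saturday.
Jan 1, 2005 → Jan 11, 2005: 10 days.
Total: 10 days.
10 mod 7 = 3, so Saturday + 3 = Tuesday.

Tuesday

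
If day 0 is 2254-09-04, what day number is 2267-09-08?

4752

Sep 4, 2254 → Sep 4, 2255: 365 days.
Sep 4, 2255 → Sep 4, 2256: 366 days (Feb 29, 2256 is in that span).
Sep 4, 2256 → Sep 4, 2257: 365 days.
Sep 4, 2257 → Sep 4, 2258: 365 days.
Sep 4, 2258 → Sep 4, 2259: 365 days.
Sep 4, 2259 → Sep 4, 2260: 366 days (Feb 29, 2260 is in that span).
Sep 4, 2260 → Sep 4, 2261: 365 days.
Sep 4, 2261 → Sep 4, 2262: 365 days.
Sep 4, 2262 → Sep 4, 2263: 365 days.
Sep 4, 2263 → Sep 4, 2264: 366 days (Feb 29, 2264 is in that span).
Sep 4, 2264 → Sep 4, 2265: 365 days.
Sep 4, 2265 → Sep 4, 2266: 365 days.
Sep 4, 2266 → Oct 4, 2266: 30 days (September has 30).
Oct 4, 2266 → Nov 4, 2266: 31 days (October has 31).
Nov 4, 2266 → Dec 4, 2266: 30 days (November has 30).
Dec 4, 2266 → Jan 4, 2267: 31 days (December has 31).
Jan 4, 2267 → Feb 4, 2267: 31 days (January has 31).
Feb 4, 2267 → Mar 4, 2267: 28 days (February has 28).
Mar 4, 2267 → Apr 4, 2267: 31 days (March has 31).
Apr 4, 2267 → May 4, 2267: 30 days (April has 30).
May 4, 2267 → Jun 4, 2267: 31 days (May has 31).
Jun 4, 2267 → Jul 4, 2267: 30 days (June has 30).
Jul 4, 2267 → Aug 4, 2267: 31 days (July has 31).
Aug 4, 2267 → Sep 4, 2267: 31 days (August has 31).
Sep 4, 2267 → Sep 8, 2267: 4 days.
Total: 4752 days.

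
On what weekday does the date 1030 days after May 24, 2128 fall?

Tuesday

First find the weekday of May 24, 2128. Doomsday rule: the anchor day for the 2100s is Sunday. For year 28: 28÷12 = 2 r 4, and 4÷4 = 1, so 2+4+1 = 7.
Sunday + 7 ≡ Sunday — that's 2128's doomsday.
In May the doomsday date is May 9.
May 24 is 15 days after May 9; 15 mod 7 = 1, so Sunday + 1 = Monday.
1030 mod 7 = 1, so 1030 days after a Monday is Monday + 1 = Tuesday.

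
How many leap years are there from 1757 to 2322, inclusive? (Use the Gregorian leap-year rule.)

136

Multiples of 4 in [1757,2322]: 141.
Of those, multiples of 100: 6 (not leap unless ÷400).
Multiples of 400: 1.
Leap years = 141 − 6 + 1 = 136.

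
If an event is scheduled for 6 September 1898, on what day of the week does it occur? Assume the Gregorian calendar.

Doomsday rule: the anchor day for the 1800s is Friday. For year 98: 98÷12 = 8 r 2, and 2÷4 = 0, so 8+2+0 = 10.
Friday + 10 ≡ Monday — that's 1898's doomsday.
In September the doomsday date is Sep 5.
Sep 6 is 1 day after Sep 5; 1 mod 7 = 1, so Monday + 1 = Tuesday.

Tuesday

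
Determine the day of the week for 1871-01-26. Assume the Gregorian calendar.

Thursday

January 1, 1871 is a Sunday.
Jan 1, 1871 → Jan 26, 1871: 25 days.
Total: 25 days.
25 mod 7 = 4, so Sunday + 4 = Thursday.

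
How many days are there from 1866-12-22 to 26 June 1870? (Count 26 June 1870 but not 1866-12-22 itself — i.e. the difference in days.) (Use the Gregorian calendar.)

Dec 22, 1866 → Dec 22, 1867: 365 days.
Dec 22, 1867 → Dec 22, 1868: 366 days (Feb 29, 1868 is in that span).
Dec 22, 1868 → Dec 22, 1869: 365 days.
Dec 22, 1869 → Jan 22, 1870: 31 days (December has 31).
Jan 22, 1870 → Feb 22, 1870: 31 days (January has 31).
Feb 22, 1870 → Mar 22, 1870: 28 days (February has 28).
Mar 22, 1870 → Apr 22, 1870: 31 days (March has 31).
Apr 22, 1870 → May 22, 1870: 30 days (April has 30).
May 22, 1870 → Jun 22, 1870: 31 days (May has 31).
Jun 22, 1870 → Jun 26, 1870: 4 days.
Total: 1282 days.

1282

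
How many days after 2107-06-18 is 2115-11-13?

3070

Jun 18, 2107 → Jun 18, 2108: 366 days (Feb 29, 2108 is in that span).
Jun 18, 2108 → Jun 18, 2109: 365 days.
Jun 18, 2109 → Jun 18, 2110: 365 days.
Jun 18, 2110 → Jun 18, 2111: 365 days.
Jun 18, 2111 → Jun 18, 2112: 366 days (Feb 29, 2112 is in that span).
Jun 18, 2112 → Jun 18, 2113: 365 days.
Jun 18, 2113 → Jun 18, 2114: 365 days.
Jun 18, 2114 → Jun 18, 2115: 365 days.
Jun 18, 2115 → Jul 18, 2115: 30 days (June has 30).
Jul 18, 2115 → Aug 18, 2115: 31 days (July has 31).
Aug 18, 2115 → Sep 18, 2115: 31 days (August has 31).
Sep 18, 2115 → Oct 18, 2115: 30 days (September has 30).
Oct 18, 2115 → Nov 13, 2115: 26 days.
Total: 3070 days.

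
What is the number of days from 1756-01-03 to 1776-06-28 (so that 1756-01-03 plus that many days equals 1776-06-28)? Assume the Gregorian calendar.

7482

Jan 3, 1756 → Jan 3, 1757: 366 days (Feb 29, 1756 is in that span).
Jan 3, 1757 → Jan 3, 1758: 365 days.
Jan 3, 1758 → Jan 3, 1759: 365 days.
Jan 3, 1759 → Jan 3, 1760: 365 days.
Jan 3, 1760 → Jan 3, 1761: 366 days (Feb 29, 1760 is in that span).
Jan 3, 1761 → Jan 3, 1762: 365 days.
Jan 3, 1762 → Jan 3, 1763: 365 days.
Jan 3, 1763 → Jan 3, 1764: 365 days.
Jan 3, 1764 → Jan 3, 1765: 366 days (Feb 29, 1764 is in that span).
Jan 3, 1765 → Jan 3, 1766: 365 days.
Jan 3, 1766 → Jan 3, 1767: 365 days.
Jan 3, 1767 → Jan 3, 1768: 365 days.
Jan 3, 1768 → Jan 3, 1769: 366 days (Feb 29, 1768 is in that span).
Jan 3, 1769 → Jan 3, 1770: 365 days.
Jan 3, 1770 → Jan 3, 1771: 365 days.
Jan 3, 1771 → Jan 3, 1772: 365 days.
Jan 3, 1772 → Jan 3, 1773: 366 days (Feb 29, 1772 is in that span).
Jan 3, 1773 → Jan 3, 1774: 365 days.
Jan 3, 1774 → Jan 3, 1775: 365 days.
Jan 3, 1775 → Jan 3, 1776: 365 days.
Jan 3, 1776 → Feb 3, 1776: 31 days (January has 31).
Feb 3, 1776 → Mar 3, 1776: 29 days (February has 29).
Mar 3, 1776 → Apr 3, 1776: 31 days (March has 31).
Apr 3, 1776 → May 3, 1776: 30 days (April has 30).
May 3, 1776 → Jun 3, 1776: 31 days (May has 31).
Jun 3, 1776 → Jun 28, 1776: 25 days.
Total: 7482 days.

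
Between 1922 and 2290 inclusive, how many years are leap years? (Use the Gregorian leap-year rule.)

Multiples of 4 in [1922,2290]: 92.
Of those, multiples of 100: 3 (not leap unless ÷400).
Multiples of 400: 1.
Leap years = 92 − 3 + 1 = 90.

90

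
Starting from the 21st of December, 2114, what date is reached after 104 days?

April 4, 2115

Dec has 31 days: +11 → Jan 1, 2115 (93 left).
Jan has 31 days: +31 → Feb 1, 2115 (62 left).
Feb has 28 days: +28 → Mar 1, 2115 (34 left).
Mar has 31 days: +31 → Apr 1, 2115 (3 left).
+3 → Apr 4, 2115.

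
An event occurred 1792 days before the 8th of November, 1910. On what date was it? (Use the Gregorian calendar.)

December 12, 1905

−365 (one year) → Nov 8, 1909 (1427 left).
−365 (one year) → Nov 8, 1908 (1062 left).
−366 (one year; includes Feb 29, 1908) → Nov 8, 1907 (696 left).
−365 (one year) → Nov 8, 1906 (331 left).
−8 → Oct 31, 1906 (end of Oct, 31 days; 323 left).
−31 → Sep 30, 1906 (end of Sep, 30 days; 292 left).
−30 → Aug 31, 1906 (end of Aug, 31 days; 262 left).
−31 → Jul 31, 1906 (end of Jul, 31 days; 231 left).
−31 → Jun 30, 1906 (end of Jun, 30 days; 200 left).
−30 → May 31, 1906 (end of May, 31 days; 170 left).
−31 → Apr 30, 1906 (end of Apr, 30 days; 139 left).
−30 → Mar 31, 1906 (end of Mar, 31 days; 109 left).
−31 → Feb 28, 1906 (end of Feb, 28 days; 78 left).
−28 → Jan 31, 1906 (end of Jan, 31 days; 50 left).
−31 → Dec 31, 1905 (end of Dec, 31 days; 19 left).
−19 → Dec 12, 1905.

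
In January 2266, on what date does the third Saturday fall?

January 20, 2266

January 1, 2266 is a Monday.
The first Saturday is therefore January 6 (5 days later).
The third Saturday is 6 + 2×7 = January 20.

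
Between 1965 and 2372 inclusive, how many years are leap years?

99

Multiples of 4 in [1965,2372]: 102.
Of those, multiples of 100: 4 (not leap unless ÷400).
Multiples of 400: 1.
Leap years = 102 − 4 + 1 = 99.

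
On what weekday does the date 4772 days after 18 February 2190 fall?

Tuesday

First find the weekday of Feb 18, 2190. Doomsday rule: the anchor day for the 2100s is Sunday. For year 90: 90÷12 = 7 r 6, and 6÷4 = 1, so 7+6+1 = 14.
Sunday + 14 ≡ Sunday — that's 2190's doomsday.
In February the doomsday date is Feb 28 (2190 is not a leap year).
Feb 18 is 10 days before Feb 28; 10 mod 7 = 3, so Sunday − 3 = Thursday.
4772 mod 7 = 5, so 4772 days after a Thursday is Thursday + 5 = Tuesday.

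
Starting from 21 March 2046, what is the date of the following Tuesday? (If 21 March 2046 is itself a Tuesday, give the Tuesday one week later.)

Mar 21, 2046 is a Wednesday.
From Wednesday to the next Tuesday is 6 days.
Mar 21, 2046 + 6 = Mar 27, 2046.

March 27, 2046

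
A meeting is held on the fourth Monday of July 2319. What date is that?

July 1, 2319 is a Tuesday.
The first Monday is therefore July 7 (6 days later).
The fourth Monday is 7 + 3×7 = July 28.

July 28, 2319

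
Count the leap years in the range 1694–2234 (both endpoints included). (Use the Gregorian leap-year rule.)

130

Multiples of 4 in [1694,2234]: 135.
Of those, multiples of 100: 6 (not leap unless ÷400).
Multiples of 400: 1.
Leap years = 135 − 6 + 1 = 130.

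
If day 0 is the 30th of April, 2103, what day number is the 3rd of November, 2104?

Apr 30, 2103 → Apr 30, 2104: 366 days (Feb 29, 2104 is in that span).
Apr 30, 2104 → May 30, 2104: 30 days (April has 30).
May 30, 2104 → Jun 30, 2104: 31 days (May has 31).
Jun 30, 2104 → Jul 30, 2104: 30 days (June has 30).
Jul 30, 2104 → Aug 30, 2104: 31 days (July has 31).
Aug 30, 2104 → Sep 30, 2104: 31 days (August has 31).
Sep 30, 2104 → Oct 30, 2104: 30 days (September has 30).
Oct 30, 2104 → Nov 3, 2104: 4 days.
Total: 553 days.

553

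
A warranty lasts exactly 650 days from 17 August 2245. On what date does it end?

+365 (one year) → Aug 17, 2246 (285 left).
Aug has 31 days: +15 → Sep 1, 2246 (270 left).
Sep has 30 days: +30 → Oct 1, 2246 (240 left).
Oct has 31 days: +31 → Nov 1, 2246 (209 left).
Nov has 30 days: +30 → Dec 1, 2246 (179 left).
Dec has 31 days: +31 → Jan 1, 2247 (148 left).
Jan has 31 days: +31 → Feb 1, 2247 (117 left).
Feb has 28 days: +28 → Mar 1, 2247 (89 left).
Mar has 31 days: +31 → Apr 1, 2247 (58 left).
Apr has 30 days: +30 → May 1, 2247 (28 left).
+28 → May 29, 2247.

May 29, 2247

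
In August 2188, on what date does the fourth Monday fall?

August 1, 2188 is a Friday.
The first Monday is therefore August 4 (3 days later).
The fourth Monday is 4 + 3×7 = August 25.

August 25, 2188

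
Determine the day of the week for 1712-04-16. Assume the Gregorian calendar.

Saturday

Doomsday rule: the anchor day for the 1700s is Sunday. For year 12: 12÷12 = 1 r 0, and 0÷4 = 0, so 1+0+0 = 1.
Sunday + 1 ≡ Monday — that's 1712's doomsday.
In April the doomsday date is Apr 4.
Apr 16 is 12 days after Apr 4; 12 mod 7 = 5, so Monday + 5 = Saturday.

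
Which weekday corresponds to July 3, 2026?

Friday

Doomsday rule: the anchor day for the 2000s is Tuesday. For year 26: 26÷12 = 2 r 2, and 2÷4 = 0, so 2+2+0 = 4.
Tuesday + 4 ≡ Saturday — that's 2026's doomsday.
In July the doomsday date is Jul 11.
Jul 3 is 8 days before Jul 11; 8 mod 7 = 1, so Saturday − 1 = Friday.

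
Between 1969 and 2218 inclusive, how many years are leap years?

60

Multiples of 4 in [1969,2218]: 62.
Of those, multiples of 100: 3 (not leap unless ÷400).
Multiples of 400: 1.
Leap years = 62 − 3 + 1 = 60.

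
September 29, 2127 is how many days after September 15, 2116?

Sep 15, 2116 → Sep 15, 2117: 365 days.
Sep 15, 2117 → Sep 15, 2118: 365 days.
Sep 15, 2118 → Sep 15, 2119: 365 days.
Sep 15, 2119 → Sep 15, 2120: 366 days (Feb 29, 2120 is in that span).
Sep 15, 2120 → Sep 15, 2121: 365 days.
Sep 15, 2121 → Sep 15, 2122: 365 days.
Sep 15, 2122 → Sep 15, 2123: 365 days.
Sep 15, 2123 → Sep 15, 2124: 366 days (Feb 29, 2124 is in that span).
Sep 15, 2124 → Sep 15, 2125: 365 days.
Sep 15, 2125 → Sep 15, 2126: 365 days.
Sep 15, 2126 → Oct 15, 2126: 30 days (September has 30).
Oct 15, 2126 → Nov 15, 2126: 31 days (October has 31).
Nov 15, 2126 → Dec 15, 2126: 30 days (November has 30).
Dec 15, 2126 → Jan 15, 2127: 31 days (December has 31).
Jan 15, 2127 → Feb 15, 2127: 31 days (January has 31).
Feb 15, 2127 → Mar 15, 2127: 28 days (February has 28).
Mar 15, 2127 → Apr 15, 2127: 31 days (March has 31).
Apr 15, 2127 → May 15, 2127: 30 days (April has 30).
May 15, 2127 → Jun 15, 2127: 31 days (May has 31).
Jun 15, 2127 → Jul 15, 2127: 30 days (June has 30).
Jul 15, 2127 → Aug 15, 2127: 31 days (July has 31).
Aug 15, 2127 → Sep 15, 2127: 31 days (August has 31).
Sep 15, 2127 → Sep 29, 2127: 14 days.
Total: 4031 days.

4031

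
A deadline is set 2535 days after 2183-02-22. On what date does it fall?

January 31, 2190

+365 (one year) → Feb 22, 2184 (2170 left).
+366 (one year; includes Feb 29, 2184) → Feb 22, 2185 (1804 left).
+365 (one year) → Feb 22, 2186 (1439 left).
+365 (one year) → Feb 22, 2187 (1074 left).
+365 (one year) → Feb 22, 2188 (709 left).
+366 (one year; includes Feb 29, 2188) → Feb 22, 2189 (343 left).
Feb has 28 days: +7 → Mar 1, 2189 (336 left).
Mar has 31 days: +31 → Apr 1, 2189 (305 left).
Apr has 30 days: +30 → May 1, 2189 (275 left).
May has 31 days: +31 → Jun 1, 2189 (244 left).
Jun has 30 days: +30 → Jul 1, 2189 (214 left).
Jul has 31 days: +31 → Aug 1, 2189 (183 left).
Aug has 31 days: +31 → Sep 1, 2189 (152 left).
Sep has 30 days: +30 → Oct 1, 2189 (122 left).
Oct has 31 days: +31 → Nov 1, 2189 (91 left).
Nov has 30 days: +30 → Dec 1, 2189 (61 left).
Dec has 31 days: +31 → Jan 1, 2190 (30 left).
+30 → Jan 31, 2190.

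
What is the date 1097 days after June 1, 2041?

+365 (one year) → Jun 1, 2042 (732 left).
+365 (one year) → Jun 1, 2043 (367 left).
Jun has 30 days: +30 → Jul 1, 2043 (337 left).
Jul has 31 days: +31 → Aug 1, 2043 (306 left).
Aug has 31 days: +31 → Sep 1, 2043 (275 left).
Sep has 30 days: +30 → Oct 1, 2043 (245 left).
Oct has 31 days: +31 → Nov 1, 2043 (214 left).
Nov has 30 days: +30 → Dec 1, 2043 (184 left).
Dec has 31 days: +31 → Jan 1, 2044 (153 left).
Jan has 31 days: +31 → Feb 1, 2044 (122 left).
Feb has 29 days: +29 → Mar 1, 2044 (93 left).
Mar has 31 days: +31 → Apr 1, 2044 (62 left).
Apr has 30 days: +30 → May 1, 2044 (32 left).
May has 31 days: +31 → Jun 1, 2044 (1 left).
+1 → Jun 2, 2044.

June 2, 2044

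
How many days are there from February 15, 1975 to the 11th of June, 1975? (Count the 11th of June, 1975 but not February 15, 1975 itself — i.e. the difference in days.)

Feb 15, 1975 → Mar 15, 1975: 28 days (February has 28).
Mar 15, 1975 → Apr 15, 1975: 31 days (March has 31).
Apr 15, 1975 → May 15, 1975: 30 days (April has 30).
May 15, 1975 → Jun 11, 1975: 27 days.
Total: 116 days.

116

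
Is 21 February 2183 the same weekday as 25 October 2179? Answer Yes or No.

No

From Oct 25, 2179 to Feb 21, 2183 is 1215 days.
1215 mod 7 = 4, so they are different weekdays.
(Oct 25, 2179 is a Monday; Feb 21, 2183 is a Friday.)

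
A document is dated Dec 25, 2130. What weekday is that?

Doomsday rule: the anchor day for the 2100s is Sunday. For year 30: 30÷12 = 2 r 6, and 6÷4 = 1, so 2+6+1 = 9.
Sunday + 9 ≡ Tuesday — that's 2130's doomsday.
In December the doomsday date is Dec 12.
Dec 25 is 13 days after Dec 12; 13 mod 7 = 6, so Tuesday + 6 = Monday.

Monday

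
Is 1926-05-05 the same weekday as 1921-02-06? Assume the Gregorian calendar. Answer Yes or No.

No

From Feb 6, 1921 to May 5, 1926 is 1914 days.
1914 mod 7 = 3, so they are different weekdays.
(Feb 6, 1921 is a Sunday; May 5, 1926 is a Wednesday.)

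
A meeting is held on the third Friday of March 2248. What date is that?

March 1, 2248 is a Wednesday.
The first Friday is therefore March 3 (2 days later).
The third Friday is 3 + 2×7 = March 17.

March 17, 2248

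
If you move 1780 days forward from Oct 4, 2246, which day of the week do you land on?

Tuesday

Oct 4, 2246 is a Sunday.
1780 mod 7 = 2, so 1780 days after a Sunday is Sunday + 2 = Tuesday.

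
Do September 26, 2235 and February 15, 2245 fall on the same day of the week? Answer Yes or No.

Yes

From Sep 26, 2235 to Feb 15, 2245 is 3430 days.
3430 mod 7 = 0, so they are the same weekday.
(Sep 26, 2235 is a Saturday; Feb 15, 2245 is a Saturday.)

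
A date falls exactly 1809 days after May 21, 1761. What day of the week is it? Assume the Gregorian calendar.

Sunday

First find the weekday of May 21, 1761. Doomsday rule: the anchor day for the 1700s is Sunday. For year 61: 61÷12 = 5 r 1, and 1÷4 = 0, so 5+1+0 = 6.
Sunday + 6 ≡ Saturday — that's 1761's doomsday.
In May the doomsday date is May 9.
May 21 is 12 days after May 9; 12 mod 7 = 5, so Saturday + 5 = Thursday.
1809 mod 7 = 3, so 1809 days after a Thursday is Thursday + 3 = Sunday.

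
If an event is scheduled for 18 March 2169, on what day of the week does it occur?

Saturday

January 1, 2169 is a Sunday.
Jan 1, 2169 → Feb 1, 2169: 31 days (January has 31).
Feb 1, 2169 → Mar 1, 2169: 28 days (February has 28).
Mar 1, 2169 → Mar 18, 2169: 17 days.
Total: 76 days.
76 mod 7 = 6, so Sunday + 6 = Saturday.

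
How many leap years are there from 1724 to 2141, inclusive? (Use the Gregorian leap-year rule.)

Multiples of 4 in [1724,2141]: 105.
Of those, multiples of 100: 4 (not leap unless ÷400).
Multiples of 400: 1.
Leap years = 105 − 4 + 1 = 102.

102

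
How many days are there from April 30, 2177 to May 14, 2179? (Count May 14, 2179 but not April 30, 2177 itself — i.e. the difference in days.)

Apr 30, 2177 → Apr 30, 2178: 365 days.
Apr 30, 2178 → May 30, 2178: 30 days (April has 30).
May 30, 2178 → Jun 30, 2178: 31 days (May has 31).
Jun 30, 2178 → Jul 30, 2178: 30 days (June has 30).
Jul 30, 2178 → Aug 30, 2178: 31 days (July has 31).
Aug 30, 2178 → Sep 30, 2178: 31 days (August has 31).
Sep 30, 2178 → Oct 30, 2178: 30 days (September has 30).
Oct 30, 2178 → Nov 30, 2178: 31 days (October has 31).
Nov 30, 2178 → Dec 30, 2178: 30 days (November has 30).
Dec 30, 2178 → Jan 30, 2179: 31 days (December has 31).
Jan 30, 2179 → Feb 28, 2179: 29 days (January has 31).
Feb 28, 2179 → Mar 28, 2179: 28 days (February has 28).
Mar 28, 2179 → Apr 28, 2179: 31 days (March has 31).
Apr 28, 2179 → May 14, 2179: 16 days.
Total: 744 days.

744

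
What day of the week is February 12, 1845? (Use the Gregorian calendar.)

Doomsday rule: the anchor day for the 1800s is Friday. For year 45: 45÷12 = 3 r 9, and 9÷4 = 2, so 3+9+2 = 14.
Friday + 14 ≡ Friday — that's 1845's doomsday.
In February the doomsday date is Feb 28 (1845 is not a leap year).
Feb 12 is 16 days before Feb 28; 16 mod 7 = 2, so Friday − 2 = Wednesday.

Wednesday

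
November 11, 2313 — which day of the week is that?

Doomsday rule: the anchor day for the 2300s is Wednesday. For year 13: 13÷12 = 1 r 1, and 1÷4 = 0, so 1+1+0 = 2.
Wednesday + 2 ≡ Friday — that's 2313's doomsday.
In November the doomsday date is Nov 7.
Nov 11 is 4 days after Nov 7; 4 mod 7 = 4, so Friday + 4 = Tuesday.

Tuesday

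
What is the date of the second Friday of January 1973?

January 12, 1973

January 1, 1973 is a Monday.
The first Friday is therefore January 5 (4 days later).
The second Friday is 5 + 1×7 = January 12.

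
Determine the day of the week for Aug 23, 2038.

January 1, 2038 is a Friday.
Jan 1, 2038 → Feb 1, 2038: 31 days (January has 31).
Feb 1, 2038 → Mar 1, 2038: 28 days (February has 28).
Mar 1, 2038 → Apr 1, 2038: 31 days (March has 31).
Apr 1, 2038 → May 1, 2038: 30 days (April has 30).
May 1, 2038 → Jun 1, 2038: 31 days (May has 31).
Jun 1, 2038 → Jul 1, 2038: 30 days (June has 30).
Jul 1, 2038 → Aug 1, 2038: 31 days (July has 31).
Aug 1, 2038 → Aug 23, 2038: 22 days.
Total: 234 days.
234 mod 7 = 3, so Friday + 3 = Monday.

Monday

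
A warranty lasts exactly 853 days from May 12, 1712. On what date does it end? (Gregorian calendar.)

September 12, 1714

+365 (one year) → May 12, 1713 (488 left).
+365 (one year) → May 12, 1714 (123 left).
May has 31 days: +20 → Jun 1, 1714 (103 left).
Jun has 30 days: +30 → Jul 1, 1714 (73 left).
Jul has 31 days: +31 → Aug 1, 1714 (42 left).
Aug has 31 days: +31 → Sep 1, 1714 (11 left).
+11 → Sep 12, 1714.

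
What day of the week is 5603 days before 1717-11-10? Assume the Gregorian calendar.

First find the weekday of Nov 10, 1717. Doomsday rule: the anchor day for the 1700s is Sunday. For year 17: 17÷12 = 1 r 5, and 5÷4 = 1, so 1+5+1 = 7.
Sunday + 7 ≡ Sunday — that's 1717's doomsday.
In November the doomsday date is Nov 7.
Nov 10 is 3 days after Nov 7; 3 mod 7 = 3, so Sunday + 3 = Wednesday.
5603 mod 7 = 3, so 5603 days before a Wednesday is Wednesday − 3 = Sunday.

Sunday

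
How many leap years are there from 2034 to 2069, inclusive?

9

Multiples of 4 in [2034,2069]: 9.
Of those, multiples of 100: 0 (not leap unless ÷400).
Multiples of 400: 0.
Leap years = 9 − 0 + 0 = 9.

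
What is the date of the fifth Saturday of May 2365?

May 29, 2365

May 1, 2365 is a Saturday.
The first Saturday is therefore May 1 (same day).
The fifth Saturday is 1 + 4×7 = May 29.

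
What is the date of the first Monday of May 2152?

May 1, 2152

May 1, 2152 is a Monday.
The first Monday is therefore May 1 (same day).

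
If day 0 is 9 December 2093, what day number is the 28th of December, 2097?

1480

Dec 9, 2093 → Dec 9, 2094: 365 days.
Dec 9, 2094 → Dec 9, 2095: 365 days.
Dec 9, 2095 → Dec 9, 2096: 366 days (Feb 29, 2096 is in that span).
Dec 9, 2096 → Jan 9, 2097: 31 days (December has 31).
Jan 9, 2097 → Feb 9, 2097: 31 days (January has 31).
Feb 9, 2097 → Mar 9, 2097: 28 days (February has 28).
Mar 9, 2097 → Apr 9, 2097: 31 days (March has 31).
Apr 9, 2097 → May 9, 2097: 30 days (April has 30).
May 9, 2097 → Jun 9, 2097: 31 days (May has 31).
Jun 9, 2097 → Jul 9, 2097: 30 days (June has 30).
Jul 9, 2097 → Aug 9, 2097: 31 days (July has 31).
Aug 9, 2097 → Sep 9, 2097: 31 days (August has 31).
Sep 9, 2097 → Oct 9, 2097: 30 days (September has 30).
Oct 9, 2097 → Nov 9, 2097: 31 days (October has 31).
Nov 9, 2097 → Dec 9, 2097: 30 days (November has 30).
Dec 9, 2097 → Dec 28, 2097: 19 days.
Total: 1480 days.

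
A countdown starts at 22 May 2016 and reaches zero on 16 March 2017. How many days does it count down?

May 22, 2016 → Jun 22, 2016: 31 days (May has 31).
Jun 22, 2016 → Jul 22, 2016: 30 days (June has 30).
Jul 22, 2016 → Aug 22, 2016: 31 days (July has 31).
Aug 22, 2016 → Sep 22, 2016: 31 days (August has 31).
Sep 22, 2016 → Oct 22, 2016: 30 days (September has 30).
Oct 22, 2016 → Nov 22, 2016: 31 days (October has 31).
Nov 22, 2016 → Dec 22, 2016: 30 days (November has 30).
Dec 22, 2016 → Jan 22, 2017: 31 days (December has 31).
Jan 22, 2017 → Feb 22, 2017: 31 days (January has 31).
Feb 22, 2017 → Mar 16, 2017: 22 days.
Total: 298 days.

298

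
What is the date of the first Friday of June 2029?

June 1, 2029

June 1, 2029 is a Friday.
The first Friday is therefore June 1 (same day).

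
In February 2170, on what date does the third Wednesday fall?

February 21, 2170

February 1, 2170 is a Thursday.
The first Wednesday is therefore February 7 (6 days later).
The third Wednesday is 7 + 2×7 = February 21.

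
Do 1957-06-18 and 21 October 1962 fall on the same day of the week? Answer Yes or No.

From Jun 18, 1957 to Oct 21, 1962 is 1951 days.
1951 mod 7 = 5, so they are different weekdays.
(Jun 18, 1957 is a Tuesday; Oct 21, 1962 is a Sunday.)

No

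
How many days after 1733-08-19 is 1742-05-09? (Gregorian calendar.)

Aug 19, 1733 → Aug 19, 1734: 365 days.
Aug 19, 1734 → Aug 19, 1735: 365 days.
Aug 19, 1735 → Aug 19, 1736: 366 days (Feb 29, 1736 is in that span).
Aug 19, 1736 → Aug 19, 1737: 365 days.
Aug 19, 1737 → Aug 19, 1738: 365 days.
Aug 19, 1738 → Aug 19, 1739: 365 days.
Aug 19, 1739 → Aug 19, 1740: 366 days (Feb 29, 1740 is in that span).
Aug 19, 1740 → Aug 19, 1741: 365 days.
Aug 19, 1741 → Sep 19, 1741: 31 days (August has 31).
Sep 19, 1741 → Oct 19, 1741: 30 days (September has 30).
Oct 19, 1741 → Nov 19, 1741: 31 days (October has 31).
Nov 19, 1741 → Dec 19, 1741: 30 days (November has 30).
Dec 19, 1741 → Jan 19, 1742: 31 days (December has 31).
Jan 19, 1742 → Feb 19, 1742: 31 days (January has 31).
Feb 19, 1742 → Mar 19, 1742: 28 days (February has 28).
Mar 19, 1742 → Apr 19, 1742: 31 days (March has 31).
Apr 19, 1742 → May 9, 1742: 20 days.
Total: 3185 days.

3185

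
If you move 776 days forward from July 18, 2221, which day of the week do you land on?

Tuesday

First find the weekday of Jul 18, 2221. Doomsday rule: the anchor day for the 2200s is Friday. For year 21: 21÷12 = 1 r 9, and 9÷4 = 2, so 1+9+2 = 12.
Friday + 12 ≡ Wednesday — that's 2221's doomsday.
In July the doomsday date is Jul 11.
Jul 18 is 7 days after Jul 11; 7 mod 7 = 0, so Wednesday + 0 = Wednesday.
776 mod 7 = 6, so 776 days after a Wednesday is Wednesday + 6 = Tuesday.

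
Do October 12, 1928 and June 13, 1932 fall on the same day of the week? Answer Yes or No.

From Oct 12, 1928 to Jun 13, 1932 is 1340 days.
1340 mod 7 = 3, so they are different weekdays.
(Oct 12, 1928 is a Friday; Jun 13, 1932 is a Monday.)

No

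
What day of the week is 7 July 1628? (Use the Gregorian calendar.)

Doomsday rule: the anchor day for the 1600s is Tuesday. For year 28: 28÷12 = 2 r 4, and 4÷4 = 1, so 2+4+1 = 7.
Tuesday + 7 ≡ Tuesday — that's 1628's doomsday.
In July the doomsday date is Jul 11.
Jul 7 is 4 days before Jul 11; 4 mod 7 = 4, so Tuesday − 4 = Friday.

Friday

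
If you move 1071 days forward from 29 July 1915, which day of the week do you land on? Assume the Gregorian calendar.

Jul 29, 1915 is a Thursday.
1071 mod 7 = 0, so 1071 days after a Thursday is Thursday + 0 = Thursday.

Thursday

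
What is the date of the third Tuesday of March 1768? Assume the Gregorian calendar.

March 1, 1768 is a Tuesday.
The first Tuesday is therefore March 1 (same day).
The third Tuesday is 1 + 2×7 = March 15.

March 15, 1768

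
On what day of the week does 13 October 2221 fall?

Doomsday rule: the anchor day for the 2200s is Friday. For year 21: 21÷12 = 1 r 9, and 9÷4 = 2, so 1+9+2 = 12.
Friday + 12 ≡ Wednesday — that's 2221's doomsday.
In October the doomsday date is Oct 10.
Oct 13 is 3 days after Oct 10; 3 mod 7 = 3, so Wednesday + 3 = Saturday.

Saturday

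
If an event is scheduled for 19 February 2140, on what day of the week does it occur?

Friday

January 1, 2140 is a Friday.
Jan 1, 2140 → Feb 1, 2140: 31 days (January has 31).
Feb 1, 2140 → Feb 19, 2140: 18 days.
Total: 49 days.
49 mod 7 = 0, so Friday + 0 = Friday.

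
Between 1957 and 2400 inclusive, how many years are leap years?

Multiples of 4 in [1957,2400]: 111.
Of those, multiples of 100: 5 (not leap unless ÷400).
Multiples of 400: 2.
Leap years = 111 − 5 + 2 = 108.

108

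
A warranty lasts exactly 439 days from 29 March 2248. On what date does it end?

June 11, 2249

+365 (one year) → Mar 29, 2249 (74 left).
Mar has 31 days: +3 → Apr 1, 2249 (71 left).
Apr has 30 days: +30 → May 1, 2249 (41 left).
May has 31 days: +31 → Jun 1, 2249 (10 left).
+10 → Jun 11, 2249.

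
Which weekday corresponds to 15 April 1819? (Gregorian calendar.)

Thursday

Doomsday rule: the anchor day for the 1800s is Friday. For year 19: 19÷12 = 1 r 7, and 7÷4 = 1, so 1+7+1 = 9.
Friday + 9 ≡ Sunday — that's 1819's doomsday.
In April the doomsday date is Apr 4.
Apr 15 is 11 days after Apr 4; 11 mod 7 = 4, so Sunday + 4 = Thursday.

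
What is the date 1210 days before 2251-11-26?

August 3, 2248

−365 (one year) → Nov 26, 2250 (845 left).
−365 (one year) → Nov 26, 2249 (480 left).
−365 (one year) → Nov 26, 2248 (115 left).
−26 → Oct 31, 2248 (end of Oct, 31 days; 89 left).
−31 → Sep 30, 2248 (end of Sep, 30 days; 58 left).
−30 → Aug 31, 2248 (end of Aug, 31 days; 28 left).
−28 → Aug 3, 2248.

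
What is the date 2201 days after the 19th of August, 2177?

+365 (one year) → Aug 19, 2178 (1836 left).
+365 (one year) → Aug 19, 2179 (1471 left).
+366 (one year; includes Feb 29, 2180) → Aug 19, 2180 (1105 left).
+365 (one year) → Aug 19, 2181 (740 left).
+365 (one year) → Aug 19, 2182 (375 left).
Aug has 31 days: +13 → Sep 1, 2182 (362 left).
Sep has 30 days: +30 → Oct 1, 2182 (332 left).
Oct has 31 days: +31 → Nov 1, 2182 (301 left).
Nov has 30 days: +30 → Dec 1, 2182 (271 left).
Dec has 31 days: +31 → Jan 1, 2183 (240 left).
Jan has 31 days: +31 → Feb 1, 2183 (209 left).
Feb has 28 days: +28 → Mar 1, 2183 (181 left).
Mar has 31 days: +31 → Apr 1, 2183 (150 left).
Apr has 30 days: +30 → May 1, 2183 (120 left).
May has 31 days: +31 → Jun 1, 2183 (89 left).
Jun has 30 days: +30 → Jul 1, 2183 (59 left).
Jul has 31 days: +31 → Aug 1, 2183 (28 left).
+28 → Aug 29, 2183.

August 29, 2183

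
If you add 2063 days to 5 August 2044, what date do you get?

March 30, 2050

+365 (one year) → Aug 5, 2045 (1698 left).
+365 (one year) → Aug 5, 2046 (1333 left).
+365 (one year) → Aug 5, 2047 (968 left).
+366 (one year; includes Feb 29, 2048) → Aug 5, 2048 (602 left).
+365 (one year) → Aug 5, 2049 (237 left).
Aug has 31 days: +27 → Sep 1, 2049 (210 left).
Sep has 30 days: +30 → Oct 1, 2049 (180 left).
Oct has 31 days: +31 → Nov 1, 2049 (149 left).
Nov has 30 days: +30 → Dec 1, 2049 (119 left).
Dec has 31 days: +31 → Jan 1, 2050 (88 left).
Jan has 31 days: +31 → Feb 1, 2050 (57 left).
Feb has 28 days: +28 → Mar 1, 2050 (29 left).
+29 → Mar 30, 2050.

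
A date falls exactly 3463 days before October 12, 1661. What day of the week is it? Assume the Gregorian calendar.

Oct 12, 1661 is a Wednesday.
3463 mod 7 = 5, so 3463 days before a Wednesday is Wednesday − 5 = Friday.

Friday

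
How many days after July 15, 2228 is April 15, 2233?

Jul 15, 2228 → Jul 15, 2229: 365 days.
Jul 15, 2229 → Jul 15, 2230: 365 days.
Jul 15, 2230 → Jul 15, 2231: 365 days.
Jul 15, 2231 → Jul 15, 2232: 366 days (Feb 29, 2232 is in that span).
Jul 15, 2232 → Aug 15, 2232: 31 days (July has 31).
Aug 15, 2232 → Sep 15, 2232: 31 days (August has 31).
Sep 15, 2232 → Oct 15, 2232: 30 days (September has 30).
Oct 15, 2232 → Nov 15, 2232: 31 days (October has 31).
Nov 15, 2232 → Dec 15, 2232: 30 days (November has 30).
Dec 15, 2232 → Jan 15, 2233: 31 days (December has 31).
Jan 15, 2233 → Feb 15, 2233: 31 days (January has 31).
Feb 15, 2233 → Mar 15, 2233: 28 days (February has 28).
Mar 15, 2233 → Apr 15, 2233: 31 days.
Total: 1735 days.

1735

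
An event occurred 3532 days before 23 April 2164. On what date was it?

−366 (one year; includes Feb 29, 2164) → Apr 23, 2163 (3166 left).
−365 (one year) → Apr 23, 2162 (2801 left).
−365 (one year) → Apr 23, 2161 (2436 left).
−365 (one year) → Apr 23, 2160 (2071 left).
−366 (one year; includes Feb 29, 2160) → Apr 23, 2159 (1705 left).
−365 (one year) → Apr 23, 2158 (1340 left).
−365 (one year) → Apr 23, 2157 (975 left).
−365 (one year) → Apr 23, 2156 (610 left).
−366 (one year; includes Feb 29, 2156) → Apr 23, 2155 (244 left).
−23 → Mar 31, 2155 (end of Mar, 31 days; 221 left).
−31 → Feb 28, 2155 (end of Feb, 28 days; 190 left).
−28 → Jan 31, 2155 (end of Jan, 31 days; 162 left).
−31 → Dec 31, 2154 (end of Dec, 31 days; 131 left).
−31 → Nov 30, 2154 (end of Nov, 30 days; 100 left).
−30 → Oct 31, 2154 (end of Oct, 31 days; 70 left).
−31 → Sep 30, 2154 (end of Sep, 30 days; 39 left).
−30 → Aug 31, 2154 (end of Aug, 31 days; 9 left).
−9 → Aug 22, 2154.

August 22, 2154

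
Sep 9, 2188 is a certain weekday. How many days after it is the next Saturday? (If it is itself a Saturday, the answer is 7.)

Sep 9, 2188 is a Tuesday.
From Tuesday to the next Saturday is 4 days.

4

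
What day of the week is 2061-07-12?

Tuesday

January 1, 2061 is a Saturday.
Jan 1, 2061 → Feb 1, 2061: 31 days (January has 31).
Feb 1, 2061 → Mar 1, 2061: 28 days (February has 28).
Mar 1, 2061 → Apr 1, 2061: 31 days (March has 31).
Apr 1, 2061 → May 1, 2061: 30 days (April has 30).
May 1, 2061 → Jun 1, 2061: 31 days (May has 31).
Jun 1, 2061 → Jul 1, 2061: 30 days (June has 30).
Jul 1, 2061 → Jul 12, 2061: 11 days.
Total: 192 days.
192 mod 7 = 3, so Saturday + 3 = Tuesday.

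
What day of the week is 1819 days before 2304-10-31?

First find the weekday of Oct 31, 2304. Doomsday rule: the anchor day for the 2300s is Wednesday. For year 04: 4÷12 = 0 r 4, and 4÷4 = 1, so 0+4+1 = 5.
Wednesday + 5 ≡ Monday — that's 2304's doomsday.
In October the doomsday date is Oct 10.
Oct 31 is 21 days after Oct 10; 21 mod 7 = 0, so Monday + 0 = Monday.
1819 mod 7 = 6, so 1819 days before a Monday is Monday − 6 = Tuesday.

Tuesday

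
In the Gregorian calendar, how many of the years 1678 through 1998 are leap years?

Multiples of 4 in [1678,1998]: 80.
Of those, multiples of 100: 3 (not leap unless ÷400).
Multiples of 400: 0.
Leap years = 80 − 3 + 0 = 77.

77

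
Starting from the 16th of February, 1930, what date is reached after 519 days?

+365 (one year) → Feb 16, 1931 (154 left).
Feb has 28 days: +13 → Mar 1, 1931 (141 left).
Mar has 31 days: +31 → Apr 1, 1931 (110 left).
Apr has 30 days: +30 → May 1, 1931 (80 left).
May has 31 days: +31 → Jun 1, 1931 (49 left).
Jun has 30 days: +30 → Jul 1, 1931 (19 left).
+19 → Jul 20, 1931.

July 20, 1931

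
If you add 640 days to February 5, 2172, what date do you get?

November 6, 2173

+366 (one year; includes Feb 29, 2172) → Feb 5, 2173 (274 left).
Feb has 28 days: +24 → Mar 1, 2173 (250 left).
Mar has 31 days: +31 → Apr 1, 2173 (219 left).
Apr has 30 days: +30 → May 1, 2173 (189 left).
May has 31 days: +31 → Jun 1, 2173 (158 left).
Jun has 30 days: +30 → Jul 1, 2173 (128 left).
Jul has 31 days: +31 → Aug 1, 2173 (97 left).
Aug has 31 days: +31 → Sep 1, 2173 (66 left).
Sep has 30 days: +30 → Oct 1, 2173 (36 left).
Oct has 31 days: +31 → Nov 1, 2173 (5 left).
+5 → Nov 6, 2173.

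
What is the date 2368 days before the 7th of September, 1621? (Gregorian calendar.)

March 15, 1615

−365 (one year) → Sep 7, 1620 (2003 left).
−366 (one year; includes Feb 29, 1620) → Sep 7, 1619 (1637 left).
−365 (one year) → Sep 7, 1618 (1272 left).
−365 (one year) → Sep 7, 1617 (907 left).
−365 (one year) → Sep 7, 1616 (542 left).
−366 (one year; includes Feb 29, 1616) → Sep 7, 1615 (176 left).
−7 → Aug 31, 1615 (end of Aug, 31 days; 169 left).
−31 → Jul 31, 1615 (end of Jul, 31 days; 138 left).
−31 → Jun 30, 1615 (end of Jun, 30 days; 107 left).
−30 → May 31, 1615 (end of May, 31 days; 77 left).
−31 → Apr 30, 1615 (end of Apr, 30 days; 46 left).
−30 → Mar 31, 1615 (end of Mar, 31 days; 16 left).
−16 → Mar 15, 1615.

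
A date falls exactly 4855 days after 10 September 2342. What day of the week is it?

First find the weekday of Sep 10, 2342. Doomsday rule: the anchor day for the 2300s is Wednesday. For year 42: 42÷12 = 3 r 6, and 6÷4 = 1, so 3+6+1 = 10.
Wednesday + 10 ≡ Saturday — that's 2342's doomsday.
In September the doomsday date is Sep 5.
Sep 10 is 5 days after Sep 5; 5 mod 7 = 5, so Saturday + 5 = Thursday.
4855 mod 7 = 4, so 4855 days after a Thursday is Thursday + 4 = Monday.

Monday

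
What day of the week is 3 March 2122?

Tuesday

Doomsday rule: the anchor day for the 2100s is Sunday. For year 22: 22÷12 = 1 r 10, and 10÷4 = 2, so 1+10+2 = 13.
Sunday + 13 ≡ Saturday — that's 2122's doomsday.
In March the doomsday date is Mar 14.
Mar 3 is 11 days before Mar 14; 11 mod 7 = 4, so Saturday − 4 = Tuesday.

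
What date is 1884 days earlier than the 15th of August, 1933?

−365 (one year) → Aug 15, 1932 (1519 left).
−366 (one year; includes Feb 29, 1932) → Aug 15, 1931 (1153 left).
−365 (one year) → Aug 15, 1930 (788 left).
−365 (one year) → Aug 15, 1929 (423 left).
−365 (one year) → Aug 15, 1928 (58 left).
−15 → Jul 31, 1928 (end of Jul, 31 days; 43 left).
−31 → Jun 30, 1928 (end of Jun, 30 days; 12 left).
−12 → Jun 18, 1928.

June 18, 1928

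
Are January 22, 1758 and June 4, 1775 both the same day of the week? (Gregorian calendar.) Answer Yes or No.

From Jan 22, 1758 to Jun 4, 1775 is 6342 days.
6342 mod 7 = 0, so they are the same weekday.
(Jan 22, 1758 is a Sunday; Jun 4, 1775 is a Sunday.)

Yes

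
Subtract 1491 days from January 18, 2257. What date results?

−366 (one year; includes Feb 29, 2256) → Jan 18, 2256 (1125 left).
−365 (one year) → Jan 18, 2255 (760 left).
−365 (one year) → Jan 18, 2254 (395 left).
−18 → Dec 31, 2253 (end of Dec, 31 days; 377 left).
−31 → Nov 30, 2253 (end of Nov, 30 days; 346 left).
−30 → Oct 31, 2253 (end of Oct, 31 days; 316 left).
−31 → Sep 30, 2253 (end of Sep, 30 days; 285 left).
−30 → Aug 31, 2253 (end of Aug, 31 days; 255 left).
−31 → Jul 31, 2253 (end of Jul, 31 days; 224 left).
−31 → Jun 30, 2253 (end of Jun, 30 days; 193 left).
−30 → May 31, 2253 (end of May, 31 days; 163 left).
−31 → Apr 30, 2253 (end of Apr, 30 days; 132 left).
−30 → Mar 31, 2253 (end of Mar, 31 days; 102 left).
−31 → Feb 28, 2253 (end of Feb, 28 days; 71 left).
−28 → Jan 31, 2253 (end of Jan, 31 days; 43 left).
−31 → Dec 31, 2252 (end of Dec, 31 days; 12 left).
−12 → Dec 19, 2252.

December 19, 2252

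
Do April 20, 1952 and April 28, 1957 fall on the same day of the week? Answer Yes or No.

From Apr 20, 1952 to Apr 28, 1957 is 1834 days.
1834 mod 7 = 0, so they are the same weekday.
(Apr 20, 1952 is a Sunday; Apr 28, 1957 is a Sunday.)

Yes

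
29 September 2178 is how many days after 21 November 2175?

1043

Nov 21, 2175 → Nov 21, 2176: 366 days (Feb 29, 2176 is in that span).
Nov 21, 2176 → Nov 21, 2177: 365 days.
Nov 21, 2177 → Dec 21, 2177: 30 days (November has 30).
Dec 21, 2177 → Jan 21, 2178: 31 days (December has 31).
Jan 21, 2178 → Feb 21, 2178: 31 days (January has 31).
Feb 21, 2178 → Mar 21, 2178: 28 days (February has 28).
Mar 21, 2178 → Apr 21, 2178: 31 days (March has 31).
Apr 21, 2178 → May 21, 2178: 30 days (April has 30).
May 21, 2178 → Jun 21, 2178: 31 days (May has 31).
Jun 21, 2178 → Jul 21, 2178: 30 days (June has 30).
Jul 21, 2178 → Aug 21, 2178: 31 days (July has 31).
Aug 21, 2178 → Sep 21, 2178: 31 days (August has 31).
Sep 21, 2178 → Sep 29, 2178: 8 days.
Total: 1043 days.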